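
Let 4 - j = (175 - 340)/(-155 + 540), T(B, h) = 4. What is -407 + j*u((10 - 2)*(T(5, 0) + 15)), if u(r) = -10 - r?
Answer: -7871/7 ≈ -1124.4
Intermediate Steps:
j = 31/7 (j = 4 - (175 - 340)/(-155 + 540) = 4 - (-165)/385 = 4 - 1*(-3/7) = 4 + 3/7 = 31/7 ≈ 4.4286)
-407 + j*u((10 - 2)*(T(5, 0) + 15)) = -407 + 31*(-10 - (10 - 2)*(4 + 15))/7 = -407 + 31*(-10 - 8*19)/7 = -407 + 31*(-10 - 1*152)/7 = -407 + 31*(-10 - 152)/7 = -407 + (31/7)*(-162) = -407 - 5022/7 = -7871/7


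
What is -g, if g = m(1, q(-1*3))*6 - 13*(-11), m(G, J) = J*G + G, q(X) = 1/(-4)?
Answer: -295/2 ≈ -147.50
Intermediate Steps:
q(X) = -¼
m(G, J) = G + G*J (m(G, J) = G*J + G = G + G*J)
g = 295/2 (g = (1*(1 - ¼))*6 - 13*(-11) = (1*(¾))*6 + 143 = (¾)*6 + 143 = 9/2 + 143 = 295/2 ≈ 147.50)
-g = -1*295/2 = -295/2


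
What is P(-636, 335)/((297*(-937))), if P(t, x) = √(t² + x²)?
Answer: -√516721/278289 ≈ -0.0025830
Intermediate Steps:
P(-636, 335)/((297*(-937))) = √((-636)² + 335²)/((297*(-937))) = √(404496 + 112225)/(-278289) = √516721*(-1/278289) = -√516721/278289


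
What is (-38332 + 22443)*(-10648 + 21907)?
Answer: -178894251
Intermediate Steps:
(-38332 + 22443)*(-10648 + 21907) = -15889*11259 = -178894251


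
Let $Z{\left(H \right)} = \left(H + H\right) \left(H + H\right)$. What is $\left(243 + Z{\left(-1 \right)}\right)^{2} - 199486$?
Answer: $-138477$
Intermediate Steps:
$Z{\left(H \right)} = 4 H^{2}$ ($Z{\left(H \right)} = 2 H 2 H = 4 H^{2}$)
$\left(243 + Z{\left(-1 \right)}\right)^{2} - 199486 = \left(243 + 4 \left(-1\right)^{2}\right)^{2} - 199486 = \left(243 + 4 \cdot 1\right)^{2} - 199486 = \left(243 + 4\right)^{2} - 199486 = 247^{2} - 199486 = 61009 - 199486 = -138477$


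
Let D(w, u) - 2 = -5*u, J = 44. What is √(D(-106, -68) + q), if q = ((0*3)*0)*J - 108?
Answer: 3*√26 ≈ 15.297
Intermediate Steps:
D(w, u) = 2 - 5*u
q = -108 (q = ((0*3)*0)*44 - 108 = (0*0)*44 - 108 = 0*44 - 108 = 0 - 108 = -108)
√(D(-106, -68) + q) = √((2 - 5*(-68)) - 108) = √((2 + 340) - 108) = √(342 - 108) = √234 = 3*√26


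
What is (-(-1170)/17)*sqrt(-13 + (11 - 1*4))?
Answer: 1170*I*sqrt(6)/17 ≈ 168.58*I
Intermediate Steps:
(-(-1170)/17)*sqrt(-13 + (11 - 1*4)) = (-(-1170)/17)*sqrt(-13 + (11 - 4)) = (-26*(-45/17))*sqrt(-13 + 7) = 1170*sqrt(-6)/17 = 1170*(I*sqrt(6))/17 = 1170*I*sqrt(6)/17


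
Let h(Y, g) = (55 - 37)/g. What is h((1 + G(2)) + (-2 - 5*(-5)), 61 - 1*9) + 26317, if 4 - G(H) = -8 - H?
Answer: 684251/26 ≈ 26317.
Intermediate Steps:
G(H) = 12 + H (G(H) = 4 - (-8 - H) = 4 + (8 + H) = 12 + H)
h(Y, g) = 18/g
h((1 + G(2)) + (-2 - 5*(-5)), 61 - 1*9) + 26317 = 18/(61 - 1*9) + 26317 = 18/(61 - 9) + 26317 = 18/52 + 26317 = 18*(1/52) + 26317 = 9/26 + 26317 = 684251/26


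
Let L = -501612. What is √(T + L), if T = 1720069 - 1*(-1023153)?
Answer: √2241610 ≈ 1497.2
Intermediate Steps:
T = 2743222 (T = 1720069 + 1023153 = 2743222)
√(T + L) = √(2743222 - 501612) = √2241610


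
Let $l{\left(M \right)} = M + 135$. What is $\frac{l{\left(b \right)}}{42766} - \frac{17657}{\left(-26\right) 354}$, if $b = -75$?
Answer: $\frac{377835751}{196809132} \approx 1.9198$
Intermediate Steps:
$l{\left(M \right)} = 135 + M$
$\frac{l{\left(b \right)}}{42766} - \frac{17657}{\left(-26\right) 354} = \frac{135 - 75}{42766} - \frac{17657}{\left(-26\right) 354} = 60 \cdot \frac{1}{42766} - \frac{17657}{-9204} = \frac{30}{21383} - - \frac{17657}{9204} = \frac{30}{21383} + \frac{17657}{9204} = \frac{377835751}{196809132}$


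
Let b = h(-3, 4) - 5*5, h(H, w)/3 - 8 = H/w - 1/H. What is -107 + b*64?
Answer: -251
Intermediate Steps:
h(H, w) = 24 - 3/H + 3*H/w (h(H, w) = 24 + 3*(H/w - 1/H) = 24 + 3*(-1/H + H/w) = 24 + (-3/H + 3*H/w) = 24 - 3/H + 3*H/w)
b = -9/4 (b = (24 - 3/(-3) + 3*(-3)/4) - 5*5 = (24 - 3*(-1/3) + 3*(-3)*(1/4)) - 25 = (24 + 1 - 9/4) - 25 = 91/4 - 25 = -9/4 ≈ -2.2500)
-107 + b*64 = -107 - 9/4*64 = -107 - 144 = -251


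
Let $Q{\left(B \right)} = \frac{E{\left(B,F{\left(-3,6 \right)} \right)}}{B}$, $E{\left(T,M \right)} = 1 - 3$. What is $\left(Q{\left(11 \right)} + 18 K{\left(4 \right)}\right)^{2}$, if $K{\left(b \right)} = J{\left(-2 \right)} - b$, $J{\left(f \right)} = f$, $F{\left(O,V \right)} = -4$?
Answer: $\frac{1416100}{121} \approx 11703.0$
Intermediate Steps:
$E{\left(T,M \right)} = -2$ ($E{\left(T,M \right)} = 1 - 3 = -2$)
$K{\left(b \right)} = -2 - b$
$Q{\left(B \right)} = - \frac{2}{B}$
$\left(Q{\left(11 \right)} + 18 K{\left(4 \right)}\right)^{2} = \left(- \frac{2}{11} + 18 \left(-2 - 4\right)\right)^{2} = \left(\left(-2\right) \frac{1}{11} + 18 \left(-2 - 4\right)\right)^{2} = \left(- \frac{2}{11} + 18 \left(-6\right)\right)^{2} = \left(- \frac{2}{11} - 108\right)^{2} = \left(- \frac{1190}{11}\right)^{2} = \frac{1416100}{121}$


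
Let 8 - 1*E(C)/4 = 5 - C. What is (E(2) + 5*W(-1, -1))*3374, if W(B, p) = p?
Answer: 50610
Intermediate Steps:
E(C) = 12 + 4*C (E(C) = 32 - 4*(5 - C) = 32 + (-20 + 4*C) = 12 + 4*C)
(E(2) + 5*W(-1, -1))*3374 = ((12 + 4*2) + 5*(-1))*3374 = ((12 + 8) - 5)*3374 = (20 - 5)*3374 = 15*3374 = 50610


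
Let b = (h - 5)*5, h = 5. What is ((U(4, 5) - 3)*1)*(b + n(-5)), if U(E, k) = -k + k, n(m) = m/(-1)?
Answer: -15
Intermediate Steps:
n(m) = -m (n(m) = m*(-1) = -m)
b = 0 (b = (5 - 5)*5 = 0*5 = 0)
U(E, k) = 0
((U(4, 5) - 3)*1)*(b + n(-5)) = ((0 - 3)*1)*(0 - 1*(-5)) = (-3*1)*(0 + 5) = -3*5 = -15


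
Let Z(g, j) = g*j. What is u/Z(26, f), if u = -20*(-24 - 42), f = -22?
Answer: -30/13 ≈ -2.3077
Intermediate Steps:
u = 1320 (u = -20*(-66) = 1320)
u/Z(26, f) = 1320/((26*(-22))) = 1320/(-572) = 1320*(-1/572) = -30/13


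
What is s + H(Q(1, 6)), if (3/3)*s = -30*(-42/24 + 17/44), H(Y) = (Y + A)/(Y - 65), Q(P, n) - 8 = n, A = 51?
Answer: 22235/561 ≈ 39.635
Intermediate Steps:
Q(P, n) = 8 + n
H(Y) = (51 + Y)/(-65 + Y) (H(Y) = (Y + 51)/(Y - 65) = (51 + Y)/(-65 + Y))
s = 450/11 (s = -30*(-42/24 + 17/44) = -30*(-42*1/24 + 17*(1/44)) = -30*(-7/4 + 17/44) = -30*(-15/11) = 450/11 ≈ 40.909)
s + H(Q(1, 6)) = 450/11 + (51 + (8 + 6))/(-65 + (8 + 6)) = 450/11 + (51 + 14)/(-65 + 14) = 450/11 + 65/(-51) = 450/11 - 1/51*65 = 450/11 - 65/51 = 22235/561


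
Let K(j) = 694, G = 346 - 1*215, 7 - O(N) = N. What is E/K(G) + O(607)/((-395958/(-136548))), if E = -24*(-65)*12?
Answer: -4120521120/22899571 ≈ -179.94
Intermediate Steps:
E = 18720 (E = 1560*12 = 18720)
O(N) = 7 - N
G = 131 (G = 346 - 215 = 131)
E/K(G) + O(607)/((-395958/(-136548))) = 18720/694 + (7 - 1*607)/((-395958/(-136548))) = 18720*(1/694) + (7 - 607)/((-395958*(-1/136548))) = 9360/347 - 600/65993/22758 = 9360/347 - 600*22758/65993 = 9360/347 - 13654800/65993 = -4120521120/22899571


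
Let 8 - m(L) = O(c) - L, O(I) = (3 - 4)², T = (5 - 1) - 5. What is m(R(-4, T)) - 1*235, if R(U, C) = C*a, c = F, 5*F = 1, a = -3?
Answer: -225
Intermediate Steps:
F = ⅕ (F = (⅕)*1 = ⅕ ≈ 0.20000)
T = -1 (T = 4 - 5 = -1)
c = ⅕ ≈ 0.20000
O(I) = 1 (O(I) = (-1)² = 1)
R(U, C) = -3*C (R(U, C) = C*(-3) = -3*C)
m(L) = 7 + L (m(L) = 8 - (1 - L) = 8 + (-1 + L) = 7 + L)
m(R(-4, T)) - 1*235 = (7 - 3*(-1)) - 1*235 = (7 + 3) - 235 = 10 - 235 = -225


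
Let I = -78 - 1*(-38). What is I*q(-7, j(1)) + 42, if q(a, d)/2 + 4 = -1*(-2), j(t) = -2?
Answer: 202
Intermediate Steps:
I = -40 (I = -78 + 38 = -40)
q(a, d) = -4 (q(a, d) = -8 + 2*(-1*(-2)) = -8 + 2*2 = -8 + 4 = -4)
I*q(-7, j(1)) + 42 = -40*(-4) + 42 = 160 + 42 = 202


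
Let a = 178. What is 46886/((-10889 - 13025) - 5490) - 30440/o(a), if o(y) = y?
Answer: -225850867/1308478 ≈ -172.61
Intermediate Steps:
46886/((-10889 - 13025) - 5490) - 30440/o(a) = 46886/((-10889 - 13025) - 5490) - 30440/178 = 46886/(-23914 - 5490) - 30440*1/178 = 46886/(-29404) - 15220/89 = 46886*(-1/29404) - 15220/89 = -23443/14702 - 15220/89 = -225850867/1308478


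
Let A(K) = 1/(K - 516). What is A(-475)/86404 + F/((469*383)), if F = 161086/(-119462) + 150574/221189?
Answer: -757708194527470705/203208762097290834430252 ≈ -3.7287e-6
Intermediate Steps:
A(K) = 1/(-516 + K)
F = -8821290033/13211840159 (F = 161086*(-1/119462) + 150574*(1/221189) = -80543/59731 + 150574/221189 = -8821290033/13211840159 ≈ -0.66768)
A(-475)/86404 + F/((469*383)) = 1/(-516 - 475*86404) - 8821290033/(13211840159*(469*383)) = (1/86404)/(-991) - 8821290033/13211840159/179627 = -1/991*1/86404 - 8821290033/13211840159*1/179627 = -1/85626364 - 8821290033/2373203212240693 = -757708194527470705/203208762097290834430252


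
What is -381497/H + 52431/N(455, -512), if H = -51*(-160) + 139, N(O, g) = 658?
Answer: 184099843/5460742 ≈ 33.713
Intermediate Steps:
H = 8299 (H = 8160 + 139 = 8299)
-381497/H + 52431/N(455, -512) = -381497/8299 + 52431/658 = 184099843/5460742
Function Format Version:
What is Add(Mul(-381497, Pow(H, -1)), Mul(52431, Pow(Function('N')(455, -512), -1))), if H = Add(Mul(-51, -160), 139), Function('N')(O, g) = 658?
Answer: Rational(184099843, 5460742) ≈ 33.713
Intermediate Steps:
H = 8299 (H = Add(8160, 139) = 8299)
Add(Mul(-381497, Pow(H, -1)), Mul(52431, Pow(Function('N')(455, -512), -1))) = Add(Mul(-381497, Pow(8299, -1)), Mul(52431, Pow(658, -1))) = Add(Mul(-381497, Rational(1, 8299)), Mul(52431, Rational(1, 658))) = Add(Rational(-381497, 8299), Rational(52431, 658)) = Rational(184099843, 5460742)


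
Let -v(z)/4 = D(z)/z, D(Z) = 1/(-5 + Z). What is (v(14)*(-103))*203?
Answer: 5974/9 ≈ 663.78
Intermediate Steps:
v(z) = -4/(z*(-5 + z)) (v(z) = -4/((-5 + z)*z) = -4/(z*(-5 + z)))
(v(14)*(-103))*203 = (-4/(14*(-5 + 14))*(-103))*203 = (-4*1/14/9*(-103))*203 = (-4*1/14*⅑*(-103))*203 = -2/63*(-103)*203 = (206/63)*203 = 5974/9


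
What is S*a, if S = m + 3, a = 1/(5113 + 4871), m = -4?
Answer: -1/9984 ≈ -0.00010016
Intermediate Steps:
a = 1/9984 ≈ 0.00010016
S = -1 (S = -4 + 3 = -1)
S*a = -1*1/9984 = -1/9984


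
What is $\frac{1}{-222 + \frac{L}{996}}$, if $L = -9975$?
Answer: $- \frac{332}{77029} \approx -0.0043101$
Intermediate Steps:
$\frac{1}{-222 + \frac{L}{996}} = \frac{1}{-222 - \frac{9975}{996}} = \frac{1}{-222 - \frac{3325}{332}} = \frac{1}{- \frac{77029}{332}} = - \frac{332}{77029}$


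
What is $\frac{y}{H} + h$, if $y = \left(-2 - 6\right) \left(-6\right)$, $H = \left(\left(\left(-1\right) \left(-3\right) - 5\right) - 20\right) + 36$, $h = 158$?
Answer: $\frac{1130}{7} \approx 161.43$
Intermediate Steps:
$H = 14$ ($H = \left(\left(3 - 5\right) - 20\right) + 36 = \left(-2 - 20\right) + 36 = -22 + 36 = 14$)
$y = 48$ ($y = \left(-8\right) \left(-6\right) = 48$)
$\frac{y}{H} + h = \frac{48}{14} + 158 = 48 \cdot \frac{1}{14} + 158 = \frac{24}{7} + 158 = \frac{1130}{7}$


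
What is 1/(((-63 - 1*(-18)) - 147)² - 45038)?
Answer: -1/8174 ≈ -0.00012234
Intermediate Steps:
1/(((-63 - 1*(-18)) - 147)² - 45038) = 1/(((-63 + 18) - 147)² - 45038) = 1/((-45 - 147)² - 45038) = 1/((-192)² - 45038) = 1/(36864 - 45038) = 1/(-8174) = -1/8174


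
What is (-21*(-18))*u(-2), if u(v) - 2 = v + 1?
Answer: 378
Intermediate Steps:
u(v) = 3 + v (u(v) = 2 + (v + 1) = 2 + (1 + v) = 3 + v)
(-21*(-18))*u(-2) = (-21*(-18))*(3 - 2) = 378*1 = 378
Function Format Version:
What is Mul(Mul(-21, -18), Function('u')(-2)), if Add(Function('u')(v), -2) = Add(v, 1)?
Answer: 378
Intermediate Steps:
Function('u')(v) = Add(3, v) (Function('u')(v) = Add(2, Add(v, 1)) = Add(2, Add(1, v)) = Add(3, v))
Mul(Mul(-21, -18), Function('u')(-2)) = Mul(Mul(-21, -18), Add(3, -2)) = Mul(378, 1) = 378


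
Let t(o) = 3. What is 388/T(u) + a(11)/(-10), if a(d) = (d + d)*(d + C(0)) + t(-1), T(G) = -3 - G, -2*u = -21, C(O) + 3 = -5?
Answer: -9623/270 ≈ -35.641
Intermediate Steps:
C(O) = -8 (C(O) = -3 - 5 = -8)
u = 21/2 (u = -½*(-21) = 21/2 ≈ 10.500)
a(d) = 3 + 2*d*(-8 + d) (a(d) = (d + d)*(d - 8) + 3 = (2*d)*(-8 + d) + 3 = 2*d*(-8 + d) + 3 = 3 + 2*d*(-8 + d))
388/T(u) + a(11)/(-10) = 388/(-3 - 1*21/2) + (3 - 16*11 + 2*11²)/(-10) = 388/(-3 - 21/2) + (3 - 176 + 2*121)*(-⅒) = 388/(-27/2) + (3 - 176 + 242)*(-⅒) = 388*(-2/27) + 69*(-⅒) = -776/27 - 69/10 = -9623/270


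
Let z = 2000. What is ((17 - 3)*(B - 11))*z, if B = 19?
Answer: 224000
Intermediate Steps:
((17 - 3)*(B - 11))*z = ((17 - 3)*(19 - 11))*2000 = (14*8)*2000 = 112*2000 = 224000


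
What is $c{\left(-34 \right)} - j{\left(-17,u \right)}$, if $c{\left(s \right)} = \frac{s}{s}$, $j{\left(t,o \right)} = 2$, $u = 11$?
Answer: $-1$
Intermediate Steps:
$c{\left(s \right)} = 1$
$c{\left(-34 \right)} - j{\left(-17,u \right)} = 1 - 2 = -1$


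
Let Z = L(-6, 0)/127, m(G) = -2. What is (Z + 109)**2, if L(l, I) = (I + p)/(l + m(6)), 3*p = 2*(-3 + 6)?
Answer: 3065947641/258064 ≈ 11881.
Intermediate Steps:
p = 2 (p = (2*(-3 + 6))/3 = (2*3)/3 = (1/3)*6 = 2)
L(l, I) = (2 + I)/(-2 + l) (L(l, I) = (I + 2)/(l - 2) = (2 + I)/(-2 + l))
Z = -1/508 (Z = ((2 + 0)/(-2 - 6))/127 = (2/(-8))*(1/127) = -1/8*2*(1/127) = -1/4*1/127 = -1/508 ≈ -0.0019685)
(Z + 109)**2 = (-1/508 + 109)**2 = (55371/508)**2 = 3065947641/258064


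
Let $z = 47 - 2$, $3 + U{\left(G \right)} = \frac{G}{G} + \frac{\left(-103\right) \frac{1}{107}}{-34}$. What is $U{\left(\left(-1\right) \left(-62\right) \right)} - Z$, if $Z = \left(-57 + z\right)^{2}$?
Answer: $- \frac{531045}{3638} \approx -145.97$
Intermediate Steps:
$U{\left(G \right)} = - \frac{7173}{3638}$ ($U{\left(G \right)} = -3 + \left(\frac{G}{G} + \frac{\left(-103\right) \frac{1}{107}}{-34}\right) = -3 + \left(1 + \left(-103\right) \frac{1}{107} \left(- \frac{1}{34}\right)\right) = -3 + \left(1 - - \frac{103}{3638}\right) = -3 + \left(1 + \frac{103}{3638}\right) = -3 + \frac{3741}{3638} = - \frac{7173}{3638}$)
$z = 45$ ($z = 47 - 2 = 45$)
$Z = 144$ ($Z = \left(-57 + 45\right)^{2} = \left(-12\right)^{2} = 144$)
$U{\left(\left(-1\right) \left(-62\right) \right)} - Z = - \frac{7173}{3638} - 144 = - \frac{531045}{3638}$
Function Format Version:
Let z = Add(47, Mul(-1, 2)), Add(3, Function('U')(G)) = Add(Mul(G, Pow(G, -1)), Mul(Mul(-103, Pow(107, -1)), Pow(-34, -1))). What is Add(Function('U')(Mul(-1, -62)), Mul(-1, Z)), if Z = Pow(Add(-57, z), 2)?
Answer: Rational(-531045, 3638) ≈ -145.97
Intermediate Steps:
Function('U')(G) = Rational(-7173, 3638) (Function('U')(G) = Add(-3, Add(Mul(G, Pow(G, -1)), Mul(Mul(-103, Pow(107, -1)), Pow(-34, -1)))) = Add(-3, Add(1, Mul(Mul(-103, Rational(1, 107)), Rational(-1, 34)))) = Add(-3, Add(1, Mul(Rational(-103, 107), Rational(-1, 34)))) = Add(-3, Add(1, Rational(103, 3638))) = Add(-3, Rational(3741, 3638)) = Rational(-7173, 3638))
z = 45 (z = Add(47, -2) = 45)
Z = 144 (Z = Pow(Add(-57, 45), 2) = Pow(-12, 2) = 144)
Add(Function('U')(Mul(-1, -62)), Mul(-1, Z)) = Add(Rational(-7173, 3638), Mul(-1, 144)) = Add(Rational(-7173, 3638), -144) = Rational(-531045, 3638)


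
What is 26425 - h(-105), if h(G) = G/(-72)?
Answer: 634165/24 ≈ 26424.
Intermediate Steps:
h(G) = -G/72 (h(G) = G*(-1/72) = -G/72)
26425 - h(-105) = 26425 - (-1)*(-105)/72 = 26425 - 1*35/24 = 26425 - 35/24 = 634165/24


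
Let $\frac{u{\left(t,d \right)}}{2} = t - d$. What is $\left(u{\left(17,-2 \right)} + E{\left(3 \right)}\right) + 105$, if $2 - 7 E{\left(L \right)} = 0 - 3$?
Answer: $\frac{1006}{7} \approx 143.71$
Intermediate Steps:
$u{\left(t,d \right)} = - 2 d + 2 t$ ($u{\left(t,d \right)} = 2 \left(t - d\right) = - 2 d + 2 t$)
$E{\left(L \right)} = \frac{5}{7}$ ($E{\left(L \right)} = \frac{2}{7} - \frac{0 - 3}{7} = \frac{2}{7} - - \frac{3}{7} = \frac{2}{7} + \frac{3}{7} = \frac{5}{7}$)
$\left(u{\left(17,-2 \right)} + E{\left(3 \right)}\right) + 105 = \left(\left(\left(-2\right) \left(-2\right) + 2 \cdot 17\right) + \frac{5}{7}\right) + 105 = \left(\left(4 + 34\right) + \frac{5}{7}\right) + 105 = \left(38 + \frac{5}{7}\right) + 105 = \frac{271}{7} + 105 = \frac{1006}{7}$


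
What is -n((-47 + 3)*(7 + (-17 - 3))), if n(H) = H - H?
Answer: 0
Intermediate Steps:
n(H) = 0
-n((-47 + 3)*(7 + (-17 - 3))) = -1*0 = 0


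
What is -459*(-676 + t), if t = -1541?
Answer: 1017603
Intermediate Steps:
-459*(-676 + t) = -459*(-676 - 1541) = -459*(-2217) = 1017603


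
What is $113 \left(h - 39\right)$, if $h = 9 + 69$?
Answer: $4407$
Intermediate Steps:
$h = 78$
$113 \left(h - 39\right) = 113 \left(78 - 39\right) = 113 \cdot 39 = 4407$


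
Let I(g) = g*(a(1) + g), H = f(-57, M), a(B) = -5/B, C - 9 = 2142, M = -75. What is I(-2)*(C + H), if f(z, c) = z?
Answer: 29316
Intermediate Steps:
C = 2151 (C = 9 + 2142 = 2151)
H = -57
I(g) = g*(-5 + g) (I(g) = g*(-5/1 + g) = g*(-5*1 + g) = g*(-5 + g))
I(-2)*(C + H) = (-2*(-5 - 2))*(2151 - 57) = -2*(-7)*2094 = 14*2094 = 29316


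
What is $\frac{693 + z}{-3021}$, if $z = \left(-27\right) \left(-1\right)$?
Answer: $- \frac{240}{1007} \approx -0.23833$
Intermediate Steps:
$z = 27$
$\frac{693 + z}{-3021} = \frac{693 + 27}{-3021} = 720 \left(- \frac{1}{3021}\right) = - \frac{240}{1007}$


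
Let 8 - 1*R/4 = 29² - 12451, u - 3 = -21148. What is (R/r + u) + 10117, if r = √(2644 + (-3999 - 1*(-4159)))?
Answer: -11028 + 23236*√701/701 ≈ -10150.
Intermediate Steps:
u = -21145 (u = 3 - 21148 = -21145)
R = 46472 (R = 32 - 4*(29² - 12451) = 32 - 4*(841 - 12451) = 32 - 4*(-11610) = 32 + 46440 = 46472)
r = 2*√701 (r = √(2644 + (-3999 + 4159)) = √(2644 + 160) = √2804 = 2*√701 ≈ 52.953)
(R/r + u) + 10117 = (46472/((2*√701)) - 21145) + 10117 = (46472*(√701/1402) - 21145) + 10117 = (23236*√701/701 - 21145) + 10117 = (-21145 + 23236*√701/701) + 10117 = -11028 + 23236*√701/701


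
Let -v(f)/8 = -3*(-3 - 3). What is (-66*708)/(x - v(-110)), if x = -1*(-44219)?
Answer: -4248/4033 ≈ -1.0533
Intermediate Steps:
v(f) = -144 (v(f) = -(-24)*(-3 - 3) = -(-24)*(-6) = -8*18 = -144)
x = 44219
(-66*708)/(x - v(-110)) = (-66*708)/(44219 - 1*(-144)) = -46728/(44219 + 144) = -46728/44363 = -46728*1/44363 = -4248/4033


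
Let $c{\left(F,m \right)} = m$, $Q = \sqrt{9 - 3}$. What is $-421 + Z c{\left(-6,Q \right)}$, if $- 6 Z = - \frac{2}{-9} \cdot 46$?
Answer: $-421 - \frac{46 \sqrt{6}}{27} \approx -425.17$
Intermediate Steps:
$Q = \sqrt{6} \approx 2.4495$
$Z = - \frac{46}{27}$ ($Z = - \frac{- \frac{2}{-9} \cdot 46}{6} = - \frac{\left(-2\right) \left(- \frac{1}{9}\right) 46}{6} = - \frac{\frac{2}{9} \cdot 46}{6} = \left(- \frac{1}{6}\right) \frac{92}{9} = - \frac{46}{27} \approx -1.7037$)
$-421 + Z c{\left(-6,Q \right)} = -421 - \frac{46 \sqrt{6}}{27}$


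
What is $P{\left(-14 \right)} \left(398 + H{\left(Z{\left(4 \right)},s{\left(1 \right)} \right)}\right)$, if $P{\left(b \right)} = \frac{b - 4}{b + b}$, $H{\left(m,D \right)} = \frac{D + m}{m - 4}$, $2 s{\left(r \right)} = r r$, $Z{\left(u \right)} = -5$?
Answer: $\frac{7173}{28} \approx 256.18$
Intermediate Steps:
$s{\left(r \right)} = \frac{r^{2}}{2}$ ($s{\left(r \right)} = \frac{r r}{2} = \frac{r^{2}}{2}$)
$H{\left(m,D \right)} = \frac{D + m}{-4 + m}$ ($H{\left(m,D \right)} = \frac{D + m}{m - 4} = \frac{D + m}{-4 + m}$)
$P{\left(b \right)} = \frac{-4 + b}{2 b}$
$P{\left(-14 \right)} \left(398 + H{\left(Z{\left(4 \right)},s{\left(1 \right)} \right)}\right) = \frac{-4 - 14}{2 \left(-14\right)} \left(398 + \frac{\frac{1^{2}}{2} - 5}{-4 - 5}\right) = \frac{1}{2} \left(- \frac{1}{14}\right) \left(-18\right) \left(398 + \frac{\frac{1}{2} \cdot 1 - 5}{-9}\right) = \frac{9 \left(398 - \frac{\frac{1}{2} - 5}{9}\right)}{14} = \frac{9 \left(398 - - \frac{1}{2}\right)}{14} = \frac{9 \left(398 + \frac{1}{2}\right)}{14} = \frac{9}{14} \cdot \frac{797}{2} = \frac{7173}{28}$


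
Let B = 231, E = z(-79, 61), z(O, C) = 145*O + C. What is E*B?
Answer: -2632014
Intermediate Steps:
z(O, C) = C + 145*O
E = -11394 (E = 61 + 145*(-79) = 61 - 11455 = -11394)
E*B = -11394*231 = -2632014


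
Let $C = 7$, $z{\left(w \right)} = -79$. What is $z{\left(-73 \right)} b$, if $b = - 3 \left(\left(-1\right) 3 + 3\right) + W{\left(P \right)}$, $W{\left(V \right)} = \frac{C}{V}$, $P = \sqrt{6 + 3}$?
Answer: $- \frac{553}{3} \approx -184.33$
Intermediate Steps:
$P = 3$ ($P = \sqrt{9} = 3$)
$W{\left(V \right)} = \frac{7}{V}$
$b = \frac{7}{3}$ ($b = - 3 \left(\left(-1\right) 3 + 3\right) + \frac{7}{3} = - 3 \left(-3 + 3\right) + 7 \cdot \frac{1}{3} = \left(-3\right) 0 + \frac{7}{3} = 0 + \frac{7}{3} = \frac{7}{3} \approx 2.3333$)
$z{\left(-73 \right)} b = \left(-79\right) \frac{7}{3} = - \frac{553}{3}$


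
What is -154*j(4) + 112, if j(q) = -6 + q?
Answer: 420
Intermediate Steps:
-154*j(4) + 112 = -154*(-6 + 4) + 112 = -154*(-2) + 112 = 308 + 112 = 420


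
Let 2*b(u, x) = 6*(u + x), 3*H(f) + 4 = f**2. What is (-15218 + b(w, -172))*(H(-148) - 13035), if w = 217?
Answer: 86501005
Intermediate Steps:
H(f) = -4/3 + f**2/3
b(u, x) = 3*u + 3*x (b(u, x) = (6*(u + x))/2 = (6*u + 6*x)/2 = 3*u + 3*x)
(-15218 + b(w, -172))*(H(-148) - 13035) = (-15218 + (3*217 + 3*(-172)))*((-4/3 + (1/3)*(-148)**2) - 13035) = (-15218 + (651 - 516))*((-4/3 + (1/3)*21904) - 13035) = (-15218 + 135)*((-4/3 + 21904/3) - 13035) = -15083*(7300 - 13035) = -15083*(-5735) = 86501005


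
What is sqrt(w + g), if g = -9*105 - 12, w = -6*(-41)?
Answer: 3*I*sqrt(79) ≈ 26.665*I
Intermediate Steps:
w = 246
g = -957 (g = -945 - 12 = -957)
sqrt(w + g) = sqrt(246 - 957) = sqrt(-711) = 3*I*sqrt(79)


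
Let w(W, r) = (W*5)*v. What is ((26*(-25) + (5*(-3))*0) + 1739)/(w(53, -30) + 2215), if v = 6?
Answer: 1089/3805 ≈ 0.28620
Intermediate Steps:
w(W, r) = 30*W (w(W, r) = (W*5)*6 = (5*W)*6 = 30*W)
((26*(-25) + (5*(-3))*0) + 1739)/(w(53, -30) + 2215) = ((26*(-25) + (5*(-3))*0) + 1739)/(30*53 + 2215) = ((-650 - 15*0) + 1739)/(1590 + 2215) = ((-650 + 0) + 1739)/3805 = (-650 + 1739)*(1/3805) = 1089*(1/3805) = 1089/3805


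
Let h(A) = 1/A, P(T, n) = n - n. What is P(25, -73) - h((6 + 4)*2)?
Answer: -1/20 ≈ -0.050000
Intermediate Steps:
P(T, n) = 0
P(25, -73) - h((6 + 4)*2) = 0 - 1/((6 + 4)*2) = 0 - 1/(10*2) = 0 - 1/20 = -1/20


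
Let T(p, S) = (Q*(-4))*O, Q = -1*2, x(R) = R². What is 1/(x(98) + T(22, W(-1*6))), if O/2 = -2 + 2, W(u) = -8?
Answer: 1/9604 ≈ 0.00010412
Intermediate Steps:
Q = -2
O = 0 (O = 2*(-2 + 2) = 2*0 = 0)
T(p, S) = 0 (T(p, S) = -2*(-4)*0 = 8*0 = 0)
1/(x(98) + T(22, W(-1*6))) = 1/(98² + 0) = 1/(9604 + 0) = 1/9604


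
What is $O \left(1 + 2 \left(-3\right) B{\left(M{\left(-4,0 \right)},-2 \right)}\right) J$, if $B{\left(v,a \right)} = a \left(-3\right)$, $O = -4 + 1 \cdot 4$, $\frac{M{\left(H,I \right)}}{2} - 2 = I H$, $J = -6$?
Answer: $0$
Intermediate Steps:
$M{\left(H,I \right)} = 4 + 2 H I$ ($M{\left(H,I \right)} = 4 + 2 I H = 4 + 2 H I$)
$O = 0$ ($O = -4 + 4 = 0$)
$B{\left(v,a \right)} = - 3 a$
$O \left(1 + 2 \left(-3\right) B{\left(M{\left(-4,0 \right)},-2 \right)}\right) J = 0 \left(1 + 2 \left(-3\right) \left(\left(-3\right) \left(-2\right)\right)\right) \left(-6\right) = 0 \left(1 - 36\right) \left(-6\right) = 0 \left(-35\right) \left(-6\right) = 0 \left(-6\right) = 0$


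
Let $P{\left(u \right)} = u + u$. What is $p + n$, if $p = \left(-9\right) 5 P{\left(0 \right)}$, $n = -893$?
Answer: $-893$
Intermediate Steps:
$P{\left(u \right)} = 2 u$
$p = 0$ ($p = \left(-9\right) 5 \cdot 2 \cdot 0 = \left(-45\right) 0 = 0$)
$p + n = 0 - 893 = -893$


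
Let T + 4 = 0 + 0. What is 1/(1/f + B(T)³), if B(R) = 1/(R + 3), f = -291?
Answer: -291/292 ≈ -0.99658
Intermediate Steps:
T = -4 (T = -4 + (0 + 0) = -4 + 0 = -4)
B(R) = 1/(3 + R)
1/(1/f + B(T)³) = 1/(1/(-291) + (1/(3 - 4))³) = 1/(-1/291 + (1/(-1))³) = 1/(-1/291 + (-1)³) = 1/(-1/291 - 1) = 1/(-292/291) = -291/292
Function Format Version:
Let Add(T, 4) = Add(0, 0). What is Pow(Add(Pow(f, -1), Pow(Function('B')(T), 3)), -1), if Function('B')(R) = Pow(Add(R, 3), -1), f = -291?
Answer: Rational(-291, 292) ≈ -0.99658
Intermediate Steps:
T = -4 (T = Add(-4, Add(0, 0)) = Add(-4, 0) = -4)
Function('B')(R) = Pow(Add(3, R), -1)
Pow(Add(Pow(f, -1), Pow(Function('B')(T), 3)), -1) = Pow(Add(Pow(-291, -1), Pow(Pow(Add(3, -4), -1), 3)), -1) = Pow(Add(Rational(-1, 291), Pow(Pow(-1, -1), 3)), -1) = Pow(Add(Rational(-1, 291), Pow(-1, 3)), -1) = Pow(Add(Rational(-1, 291), -1), -1) = Pow(Rational(-292, 291), -1) = Rational(-291, 292)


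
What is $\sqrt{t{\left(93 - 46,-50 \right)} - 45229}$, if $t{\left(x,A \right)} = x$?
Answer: $i \sqrt{45182} \approx 212.56 i$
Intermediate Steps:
$\sqrt{t{\left(93 - 46,-50 \right)} - 45229} = \sqrt{\left(93 - 46\right) - 45229} = \sqrt{47 - 45229} = \sqrt{-45182} = i \sqrt{45182}$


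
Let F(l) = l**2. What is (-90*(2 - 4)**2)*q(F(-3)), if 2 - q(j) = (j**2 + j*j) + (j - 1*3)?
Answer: 59760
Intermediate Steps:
q(j) = 5 - j - 2*j**2 (q(j) = 2 - ((j**2 + j*j) + (j - 1*3)) = 2 - ((j**2 + j**2) + (j - 3)) = 2 - (2*j**2 + (-3 + j)) = 2 - (-3 + j + 2*j**2) = 2 + (3 - j - 2*j**2) = 5 - j - 2*j**2)
(-90*(2 - 4)**2)*q(F(-3)) = (-90*(2 - 4)**2)*(5 - 1*(-3)**2 - 2*((-3)**2)**2) = (-90*(-2)**2)*(5 - 1*9 - 2*9**2) = (-90*4)*(5 - 9 - 2*81) = -360*(5 - 9 - 162) = -360*(-166) = 59760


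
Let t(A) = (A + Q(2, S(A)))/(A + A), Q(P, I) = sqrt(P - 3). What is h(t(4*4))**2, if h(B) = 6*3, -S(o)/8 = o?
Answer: 324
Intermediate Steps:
S(o) = -8*o
Q(P, I) = sqrt(-3 + P)
t(A) = (I + A)/(2*A) (t(A) = (A + sqrt(-3 + 2))/(A + A) = (A + sqrt(-1))/((2*A)) = (A + I)*(1/(2*A)) = (I + A)*(1/(2*A)) = (I + A)/(2*A))
h(B) = 18
h(t(4*4))**2 = 18**2 = 324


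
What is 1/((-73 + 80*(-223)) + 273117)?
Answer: 1/255204 ≈ 3.9184e-6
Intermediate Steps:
1/((-73 + 80*(-223)) + 273117) = 1/((-73 - 17840) + 273117) = 1/(-17913 + 273117) = 1/255204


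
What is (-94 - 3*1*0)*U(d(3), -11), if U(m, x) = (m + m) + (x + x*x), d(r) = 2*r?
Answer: -11468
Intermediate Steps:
U(m, x) = x + x² + 2*m (U(m, x) = 2*m + (x + x²) = x + x² + 2*m)
(-94 - 3*1*0)*U(d(3), -11) = (-94 - 3*1*0)*(-11 + (-11)² + 2*(2*3)) = (-94 - 3*0)*(-11 + 121 + 2*6) = (-94 + 0)*(-11 + 121 + 12) = -94*122 = -11468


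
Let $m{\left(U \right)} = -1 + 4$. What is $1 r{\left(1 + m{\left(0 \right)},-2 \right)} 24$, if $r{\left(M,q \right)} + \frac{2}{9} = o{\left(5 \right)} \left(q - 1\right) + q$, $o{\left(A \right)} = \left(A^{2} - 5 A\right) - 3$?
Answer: $\frac{488}{3} \approx 162.67$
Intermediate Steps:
$o{\left(A \right)} = -3 + A^{2} - 5 A$
$m{\left(U \right)} = 3$
$r{\left(M,q \right)} = \frac{25}{9} - 2 q$ ($r{\left(M,q \right)} = - \frac{2}{9} + \left(\left(-3 + 5^{2} - 25\right) \left(q - 1\right) + q\right) = - \frac{2}{9} + \left(\left(-3 + 25 - 25\right) \left(-1 + q\right) + q\right) = - \frac{2}{9} + \left(- 3 \left(-1 + q\right) + q\right) = - \frac{2}{9} - \left(-3 + 2 q\right) = \frac{25}{9} - 2 q$)
$1 r{\left(1 + m{\left(0 \right)},-2 \right)} 24 = 1 \left(\frac{25}{9} - -4\right) 24 = 1 \left(\frac{25}{9} + 4\right) 24 = 1 \cdot \frac{61}{9} \cdot 24 = \frac{61}{9} \cdot 24 = \frac{488}{3}$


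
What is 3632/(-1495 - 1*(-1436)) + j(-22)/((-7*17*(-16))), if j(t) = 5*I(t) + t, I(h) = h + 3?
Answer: -6922231/112336 ≈ -61.621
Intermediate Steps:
I(h) = 3 + h
j(t) = 15 + 6*t (j(t) = 5*(3 + t) + t = (15 + 5*t) + t = 15 + 6*t)
3632/(-1495 - 1*(-1436)) + j(-22)/((-7*17*(-16))) = 3632/(-1495 - 1*(-1436)) + (15 + 6*(-22))/((-7*17*(-16))) = 3632/(-1495 + 1436) + (15 - 132)/((-119*(-16))) = 3632/(-59) - 117/1904 = 3632*(-1/59) - 117*1/1904 = -3632/59 - 117/1904 = -6922231/112336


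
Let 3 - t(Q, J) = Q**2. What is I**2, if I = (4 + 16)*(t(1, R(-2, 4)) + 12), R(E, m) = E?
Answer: 78400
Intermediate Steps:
t(Q, J) = 3 - Q**2
I = 280 (I = (4 + 16)*((3 - 1*1**2) + 12) = 20*((3 - 1*1) + 12) = 20*((3 - 1) + 12) = 20*(2 + 12) = 20*14 = 280)
I**2 = 280**2 = 78400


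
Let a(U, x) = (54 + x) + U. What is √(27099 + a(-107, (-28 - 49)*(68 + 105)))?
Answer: 15*√61 ≈ 117.15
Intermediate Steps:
a(U, x) = 54 + U + x
√(27099 + a(-107, (-28 - 49)*(68 + 105))) = √(27099 + (54 - 107 + (-28 - 49)*(68 + 105))) = √(27099 + (54 - 107 - 77*173)) = √(27099 + (54 - 107 - 13321)) = √(27099 - 13374) = √13725 = 15*√61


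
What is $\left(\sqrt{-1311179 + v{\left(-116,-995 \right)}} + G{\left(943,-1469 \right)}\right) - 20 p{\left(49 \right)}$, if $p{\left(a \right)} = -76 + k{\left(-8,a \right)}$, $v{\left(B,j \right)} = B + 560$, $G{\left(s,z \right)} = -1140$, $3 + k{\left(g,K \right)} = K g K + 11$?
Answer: $384380 + i \sqrt{1310735} \approx 3.8438 \cdot 10^{5} + 1144.9 i$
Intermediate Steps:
$k{\left(g,K \right)} = 8 + g K^{2}$ ($k{\left(g,K \right)} = -3 + \left(K g K + 11\right) = -3 + \left(g K^{2} + 11\right) = -3 + \left(11 + g K^{2}\right) = 8 + g K^{2}$)
$v{\left(B,j \right)} = 560 + B$
$p{\left(a \right)} = -68 - 8 a^{2}$ ($p{\left(a \right)} = -76 - \left(-8 + 8 a^{2}\right) = -68 - 8 a^{2}$)
$\left(\sqrt{-1311179 + v{\left(-116,-995 \right)}} + G{\left(943,-1469 \right)}\right) - 20 p{\left(49 \right)} = \left(\sqrt{-1311179 + \left(560 - 116\right)} - 1140\right) - 20 \left(-68 - 8 \cdot 49^{2}\right) = \left(\sqrt{-1311179 + 444} - 1140\right) - 20 \left(-68 - 19208\right) = \left(\sqrt{-1310735} - 1140\right) - 20 \left(-68 - 19208\right) = \left(i \sqrt{1310735} - 1140\right) - -385520 = \left(-1140 + i \sqrt{1310735}\right) + 385520 = 384380 + i \sqrt{1310735}$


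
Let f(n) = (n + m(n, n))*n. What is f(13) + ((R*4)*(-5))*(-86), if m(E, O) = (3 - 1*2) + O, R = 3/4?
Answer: 1641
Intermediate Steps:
R = 3/4 (R = 3*(1/4) = 3/4 ≈ 0.75000)
m(E, O) = 1 + O (m(E, O) = (3 - 2) + O = 1 + O)
f(n) = n*(1 + 2*n) (f(n) = (n + (1 + n))*n = (1 + 2*n)*n = n*(1 + 2*n))
f(13) + ((R*4)*(-5))*(-86) = 13*(1 + 2*13) + (((3/4)*4)*(-5))*(-86) = 13*(1 + 26) + (3*(-5))*(-86) = 13*27 - 15*(-86) = 351 + 1290 = 1641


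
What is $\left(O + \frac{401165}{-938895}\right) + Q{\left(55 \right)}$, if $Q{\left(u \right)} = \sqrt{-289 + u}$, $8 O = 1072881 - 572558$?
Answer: $\frac{93949510753}{1502232} + 3 i \sqrt{26} \approx 62540.0 + 15.297 i$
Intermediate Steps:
$O = \frac{500323}{8}$ ($O = \frac{1072881 - 572558}{8} = \frac{1}{8} \cdot 500323 = \frac{500323}{8} \approx 62540.0$)
$\left(O + \frac{401165}{-938895}\right) + Q{\left(55 \right)} = \left(\frac{500323}{8} + \frac{401165}{-938895}\right) + \sqrt{-289 + 55} = \left(\frac{500323}{8} + 401165 \left(- \frac{1}{938895}\right)\right) + \sqrt{-234} = \left(\frac{500323}{8} - \frac{80233}{187779}\right) + 3 i \sqrt{26} = \frac{93949510753}{1502232} + 3 i \sqrt{26}$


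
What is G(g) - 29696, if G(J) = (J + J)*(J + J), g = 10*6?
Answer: -15296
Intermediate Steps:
g = 60
G(J) = 4*J**2 (G(J) = (2*J)*(2*J) = 4*J**2)
G(g) - 29696 = 4*60**2 - 29696 = 4*3600 - 29696 = 14400 - 29696 = -15296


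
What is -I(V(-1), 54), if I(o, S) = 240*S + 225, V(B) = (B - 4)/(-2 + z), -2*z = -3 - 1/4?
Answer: -13185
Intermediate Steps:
z = 13/8 (z = -(-3 - 1/4)/2 = -(-3 - 1*¼)/2 = -(-3 - ¼)/2 = -½*(-13/4) = 13/8 ≈ 1.6250)
V(B) = 32/3 - 8*B/3 (V(B) = (B - 4)/(-2 + 13/8) = (-4 + B)/(-3/8) = (-4 + B)*(-8/3) = 32/3 - 8*B/3)
I(o, S) = 225 + 240*S
-I(V(-1), 54) = -(225 + 240*54) = -(225 + 12960) = -1*13185 = -13185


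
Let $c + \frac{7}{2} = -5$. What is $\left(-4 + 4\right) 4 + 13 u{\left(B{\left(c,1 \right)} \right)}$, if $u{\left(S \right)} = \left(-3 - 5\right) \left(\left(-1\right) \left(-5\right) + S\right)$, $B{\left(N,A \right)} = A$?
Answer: $-624$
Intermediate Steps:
$c = - \frac{17}{2}$ ($c = - \frac{7}{2} - 5 = - \frac{17}{2} \approx -8.5$)
$u{\left(S \right)} = -40 - 8 S$ ($u{\left(S \right)} = - 8 \left(5 + S\right) = -40 - 8 S$)
$\left(-4 + 4\right) 4 + 13 u{\left(B{\left(c,1 \right)} \right)} = \left(-4 + 4\right) 4 + 13 \left(-40 - 8\right) = 0 \cdot 4 + 13 \left(-40 - 8\right) = 0 + 13 \left(-48\right) = 0 - 624 = -624$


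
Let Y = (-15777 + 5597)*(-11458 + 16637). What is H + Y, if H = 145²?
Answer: -52701195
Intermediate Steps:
H = 21025
Y = -52722220 (Y = -10180*5179 = -52722220)
H + Y = 21025 - 52722220 = -52701195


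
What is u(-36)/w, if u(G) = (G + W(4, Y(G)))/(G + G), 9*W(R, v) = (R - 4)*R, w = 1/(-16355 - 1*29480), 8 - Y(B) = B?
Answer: -45835/2 ≈ -22918.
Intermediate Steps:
Y(B) = 8 - B
w = -1/45835 (w = 1/(-16355 - 29480) = 1/(-45835) = -1/45835 ≈ -2.1817e-5)
W(R, v) = R*(-4 + R)/9 (W(R, v) = ((R - 4)*R)/9 = ((-4 + R)*R)/9 = (R*(-4 + R))/9 = R*(-4 + R)/9)
u(G) = ½ (u(G) = (G + (⅑)*4*(-4 + 4))/(G + G) = (G + (⅑)*4*0)/((2*G)) = (G + 0)*(1/(2*G)) = G*(1/(2*G)) = ½)
u(-36)/w = 1/(2*(-1/45835)) = (½)*(-45835) = -45835/2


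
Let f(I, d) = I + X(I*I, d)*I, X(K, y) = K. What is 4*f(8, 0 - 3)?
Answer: 2080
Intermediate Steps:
f(I, d) = I + I³ (f(I, d) = I + (I*I)*I = I + I²*I = I + I³)
4*f(8, 0 - 3) = 4*(8 + 8³) = 4*(8 + 512) = 4*520 = 2080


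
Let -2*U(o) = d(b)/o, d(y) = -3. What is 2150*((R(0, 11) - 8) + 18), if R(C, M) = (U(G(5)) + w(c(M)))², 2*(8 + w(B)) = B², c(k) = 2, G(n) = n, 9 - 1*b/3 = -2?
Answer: 182707/2 ≈ 91354.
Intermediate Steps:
b = 33 (b = 27 - 3*(-2) = 27 + 6 = 33)
w(B) = -8 + B²/2
U(o) = 3/(2*o) (U(o) = -(-3)/(2*o) = 3/(2*o))
R(C, M) = 3249/100 (R(C, M) = ((3/2)/5 + (-8 + (½)*2²))² = ((3/2)*(⅕) + (-8 + (½)*4))² = (3/10 + (-8 + 2))² = (3/10 - 6)² = (-57/10)² = 3249/100)
2150*((R(0, 11) - 8) + 18) = 2150*((3249/100 - 8) + 18) = 2150*(2449/100 + 18) = 2150*(4249/100) = 182707/2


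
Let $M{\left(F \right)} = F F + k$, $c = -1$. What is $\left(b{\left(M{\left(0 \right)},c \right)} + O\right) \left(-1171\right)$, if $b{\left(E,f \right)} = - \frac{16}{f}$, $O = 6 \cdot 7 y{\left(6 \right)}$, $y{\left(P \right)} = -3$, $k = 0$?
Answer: $128810$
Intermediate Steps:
$M{\left(F \right)} = F^{2}$ ($M{\left(F \right)} = F F + 0 = F^{2} + 0 = F^{2}$)
$O = -126$ ($O = 6 \cdot 7 \left(-3\right) = 42 \left(-3\right) = -126$)
$\left(b{\left(M{\left(0 \right)},c \right)} + O\right) \left(-1171\right) = \left(- \frac{16}{-1} - 126\right) \left(-1171\right) = \left(\left(-16\right) \left(-1\right) - 126\right) \left(-1171\right) = \left(16 - 126\right) \left(-1171\right) = \left(-110\right) \left(-1171\right) = 128810$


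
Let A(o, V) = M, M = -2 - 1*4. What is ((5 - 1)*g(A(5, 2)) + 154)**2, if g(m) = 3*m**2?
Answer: 343396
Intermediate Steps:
M = -6 (M = -2 - 4 = -6)
A(o, V) = -6
((5 - 1)*g(A(5, 2)) + 154)**2 = ((5 - 1)*(3*(-6)**2) + 154)**2 = (4*(3*36) + 154)**2 = (4*108 + 154)**2 = (432 + 154)**2 = 586**2 = 343396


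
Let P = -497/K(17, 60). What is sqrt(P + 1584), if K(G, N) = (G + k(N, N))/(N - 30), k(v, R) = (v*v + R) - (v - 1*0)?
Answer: sqrt(20669049906)/3617 ≈ 39.748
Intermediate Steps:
k(v, R) = R + v**2 - v (k(v, R) = (v**2 + R) - (v + 0) = (R + v**2) - v = R + v**2 - v)
K(G, N) = (G + N**2)/(-30 + N) (K(G, N) = (G + (N + N**2 - N))/(N - 30) = (G + N**2)/(-30 + N))
P = -14910/3617 (P = -497*(-30 + 60)/(17 + 60**2) = -497*30/(17 + 3600) = -497/((1/30)*3617) = -497/3617/30 = -497*30/3617 = -14910/3617 ≈ -4.1222)
sqrt(P + 1584) = sqrt(-14910/3617 + 1584) = sqrt(5714418/3617) = sqrt(20669049906)/3617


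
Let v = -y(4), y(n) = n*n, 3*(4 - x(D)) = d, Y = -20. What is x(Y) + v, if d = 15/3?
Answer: -41/3 ≈ -13.667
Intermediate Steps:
d = 5 (d = 15*(⅓) = 5)
x(D) = 7/3 (x(D) = 4 - ⅓*5 = 4 - 5/3 = 7/3)
y(n) = n²
v = -16 (v = -1*4² = -1*16 = -16)
x(Y) + v = 7/3 - 16 = -41/3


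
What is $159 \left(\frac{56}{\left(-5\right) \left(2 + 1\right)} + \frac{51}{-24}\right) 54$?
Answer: $- \frac{1005993}{20} \approx -50300.0$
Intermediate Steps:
$159 \left(\frac{56}{\left(-5\right) \left(2 + 1\right)} + \frac{51}{-24}\right) 54 = 159 \left(\frac{56}{\left(-5\right) 3} + 51 \left(- \frac{1}{24}\right)\right) 54 = 159 \left(\frac{56}{-15} - \frac{17}{8}\right) 54 = 159 \left(56 \left(- \frac{1}{15}\right) - \frac{17}{8}\right) 54 = 159 \left(- \frac{56}{15} - \frac{17}{8}\right) 54 = 159 \left(- \frac{703}{120}\right) 54 = \left(- \frac{37259}{40}\right) 54 = - \frac{1005993}{20}$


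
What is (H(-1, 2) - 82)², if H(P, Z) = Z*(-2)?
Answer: 7396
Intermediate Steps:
H(P, Z) = -2*Z
(H(-1, 2) - 82)² = (-2*2 - 82)² = (-4 - 82)² = (-86)² = 7396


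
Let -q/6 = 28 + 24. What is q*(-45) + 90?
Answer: 14130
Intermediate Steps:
q = -312 (q = -6*(28 + 24) = -6*52 = -312)
q*(-45) + 90 = -312*(-45) + 90 = 14040 + 90 = 14130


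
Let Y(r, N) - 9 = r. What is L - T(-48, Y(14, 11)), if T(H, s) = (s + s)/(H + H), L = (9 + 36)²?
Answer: 97223/48 ≈ 2025.5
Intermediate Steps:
L = 2025 (L = 45² = 2025)
Y(r, N) = 9 + r
T(H, s) = s/H (T(H, s) = (2*s)/((2*H)) = (2*s)*(1/(2*H)) = s/H)
L - T(-48, Y(14, 11)) = 2025 - (9 + 14)/(-48) = 2025 - 23*(-1)/48 = 2025 - 1*(-23/48) = 2025 + 23/48 = 97223/48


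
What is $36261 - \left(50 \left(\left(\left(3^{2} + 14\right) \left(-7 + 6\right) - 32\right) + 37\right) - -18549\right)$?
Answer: $18612$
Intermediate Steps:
$36261 - \left(50 \left(\left(\left(3^{2} + 14\right) \left(-7 + 6\right) - 32\right) + 37\right) - -18549\right) = 36261 - \left(50 \left(\left(\left(9 + 14\right) \left(-1\right) - 32\right) + 37\right) + 18549\right) = 36261 - \left(50 \left(\left(23 \left(-1\right) - 32\right) + 37\right) + 18549\right) = 36261 - \left(50 \left(\left(-23 - 32\right) + 37\right) + 18549\right) = 36261 - \left(50 \left(-55 + 37\right) + 18549\right) = 36261 - \left(50 \left(-18\right) + 18549\right) = 36261 - \left(-900 + 18549\right) = 36261 - 17649 = 18612$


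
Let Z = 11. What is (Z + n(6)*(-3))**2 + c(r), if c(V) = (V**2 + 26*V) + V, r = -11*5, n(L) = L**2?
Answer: 10949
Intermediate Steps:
r = -55
c(V) = V**2 + 27*V
(Z + n(6)*(-3))**2 + c(r) = (11 + 6**2*(-3))**2 - 55*(27 - 55) = (11 + 36*(-3))**2 - 55*(-28) = (11 - 108)**2 + 1540 = (-97)**2 + 1540 = 9409 + 1540 = 10949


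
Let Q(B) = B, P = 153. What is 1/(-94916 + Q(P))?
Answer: -1/94763 ≈ -1.0553e-5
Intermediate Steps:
1/(-94916 + Q(P)) = 1/(-94916 + 153) = 1/(-94763) = -1/94763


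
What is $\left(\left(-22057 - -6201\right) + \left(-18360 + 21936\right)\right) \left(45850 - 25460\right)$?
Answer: $-250389200$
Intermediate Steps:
$\left(\left(-22057 - -6201\right) + \left(-18360 + 21936\right)\right) \left(45850 - 25460\right) = \left(\left(-22057 + 6201\right) + 3576\right) 20390 = \left(-15856 + 3576\right) 20390 = \left(-12280\right) 20390 = -250389200$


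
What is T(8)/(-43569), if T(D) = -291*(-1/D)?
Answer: -97/116184 ≈ -0.00083488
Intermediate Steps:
T(D) = 291/D (T(D) = -(-291)/D = 291/D)
T(8)/(-43569) = (291/8)/(-43569) = (291*(1/8))*(-1/43569) = (291/8)*(-1/43569) = -97/116184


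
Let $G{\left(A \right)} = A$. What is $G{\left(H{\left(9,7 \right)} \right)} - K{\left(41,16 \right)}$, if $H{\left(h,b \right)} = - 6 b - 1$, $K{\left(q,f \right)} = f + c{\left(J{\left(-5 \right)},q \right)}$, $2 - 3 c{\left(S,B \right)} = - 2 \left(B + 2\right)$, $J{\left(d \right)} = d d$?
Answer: $- \frac{265}{3} \approx -88.333$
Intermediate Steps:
$J{\left(d \right)} = d^{2}$
$c{\left(S,B \right)} = 2 + \frac{2 B}{3}$ ($c{\left(S,B \right)} = \frac{2}{3} - \frac{\left(-2\right) \left(B + 2\right)}{3} = \frac{2}{3} - \frac{\left(-2\right) \left(2 + B\right)}{3} = \frac{2}{3} - \frac{-4 - 2 B}{3} = \frac{2}{3} + \left(\frac{4}{3} + \frac{2 B}{3}\right) = 2 + \frac{2 B}{3}$)
$K{\left(q,f \right)} = 2 + f + \frac{2 q}{3}$ ($K{\left(q,f \right)} = f + \left(2 + \frac{2 q}{3}\right) = 2 + f + \frac{2 q}{3}$)
$H{\left(h,b \right)} = -1 - 6 b$
$G{\left(H{\left(9,7 \right)} \right)} - K{\left(41,16 \right)} = \left(-1 - 42\right) - \left(2 + 16 + \frac{2}{3} \cdot 41\right) = \left(-1 - 42\right) - \left(2 + 16 + \frac{82}{3}\right) = -43 - \frac{136}{3} = - \frac{265}{3}$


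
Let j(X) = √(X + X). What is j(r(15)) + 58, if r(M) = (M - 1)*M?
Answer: 58 + 2*√105 ≈ 78.494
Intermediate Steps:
r(M) = M*(-1 + M) (r(M) = (-1 + M)*M = M*(-1 + M))
j(X) = √2*√X (j(X) = √(2*X) = √2*√X)
j(r(15)) + 58 = √2*√(15*(-1 + 15)) + 58 = √2*√(15*14) + 58 = √2*√210 + 58 = 2*√105 + 58 = 58 + 2*√105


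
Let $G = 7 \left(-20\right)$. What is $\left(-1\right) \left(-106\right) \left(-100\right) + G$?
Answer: $-10740$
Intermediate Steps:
$G = -140$
$\left(-1\right) \left(-106\right) \left(-100\right) + G = \left(-1\right) \left(-106\right) \left(-100\right) - 140 = 106 \left(-100\right) - 140 = -10600 - 140 = -10740$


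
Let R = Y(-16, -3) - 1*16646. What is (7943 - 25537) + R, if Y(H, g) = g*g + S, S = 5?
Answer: -34226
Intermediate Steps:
Y(H, g) = 5 + g² (Y(H, g) = g*g + 5 = g² + 5 = 5 + g²)
R = -16632 (R = (5 + (-3)²) - 1*16646 = (5 + 9) - 16646 = 14 - 16646 = -16632)
(7943 - 25537) + R = (7943 - 25537) - 16632 = -17594 - 16632 = -34226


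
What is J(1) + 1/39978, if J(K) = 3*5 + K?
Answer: 639649/39978 ≈ 16.000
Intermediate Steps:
J(K) = 15 + K
J(1) + 1/39978 = (15 + 1) + 1/39978 = 16 + 1/39978 = 639649/39978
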